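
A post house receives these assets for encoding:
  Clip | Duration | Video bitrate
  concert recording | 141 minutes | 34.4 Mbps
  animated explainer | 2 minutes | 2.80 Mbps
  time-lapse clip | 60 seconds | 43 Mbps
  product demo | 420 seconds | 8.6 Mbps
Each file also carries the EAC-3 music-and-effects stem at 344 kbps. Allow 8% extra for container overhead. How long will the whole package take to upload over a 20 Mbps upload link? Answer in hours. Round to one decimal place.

4.5 hours

Audio: 344 kbps = 0.344 Mbps.
concert recording: 34.744 Mbps × 8460 s × 1.08 = 317449.0 Mb
animated explainer: 3.144 Mbps × 120 s × 1.08 = 407.5 Mb
time-lapse clip: 43.344 Mbps × 60 s × 1.08 = 2808.7 Mb
product demo: 8.944 Mbps × 420 s × 1.08 = 4057.0 Mb
Total: 324722.1 Mb = 40590.3 MB.
At 20 Mbps: 324722.1 / 20 = 16236 s ≈ 4.51 hours.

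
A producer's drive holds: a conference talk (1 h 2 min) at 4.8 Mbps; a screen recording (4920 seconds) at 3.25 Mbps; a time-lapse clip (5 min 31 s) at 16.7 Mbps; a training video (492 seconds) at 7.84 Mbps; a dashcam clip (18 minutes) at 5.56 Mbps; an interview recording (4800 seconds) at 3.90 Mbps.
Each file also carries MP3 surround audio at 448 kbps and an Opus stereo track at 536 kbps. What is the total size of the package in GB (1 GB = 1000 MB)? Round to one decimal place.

10.4 GB

Audio total: 448 + 536 = 984 kbps = 0.984 Mbps.
conference talk: 5.784 Mbps × 3720 s = 21516.5 Mb
screen recording: 4.234 Mbps × 4920 s = 20831.3 Mb
time-lapse clip: 17.684 Mbps × 331 s = 5853.4 Mb
training video: 8.824 Mbps × 492 s = 4341.4 Mb
dashcam clip: 6.544 Mbps × 1080 s = 7067.5 Mb
interview recording: 4.884 Mbps × 4800 s = 23443.2 Mb
Total: 83053.3 Mb = 10381.7 MB.
= 10.38 GB.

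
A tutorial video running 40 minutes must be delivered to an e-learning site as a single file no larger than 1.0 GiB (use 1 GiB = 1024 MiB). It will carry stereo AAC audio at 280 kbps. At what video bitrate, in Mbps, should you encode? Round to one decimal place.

Budget: 1.0 GiB = 8589.9 Mb.
40 min = 2400 s
Total bitrate budget: 8589.9 Mb / 2400 s = 3.579 Mbps.
Audio: 280 kbps = 0.280 Mbps.
Video: 3.579 − 0.280 = 3.299 Mbps.

3.3 Mbps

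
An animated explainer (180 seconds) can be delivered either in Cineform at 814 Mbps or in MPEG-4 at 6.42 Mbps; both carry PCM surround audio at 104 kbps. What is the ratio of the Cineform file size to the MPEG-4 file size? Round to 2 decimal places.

124.79

Audio: 104 kbps = 0.104 Mbps.
Cineform: 814.104 Mbps × 180 s = 146538.7 Mb = 18.317 GB.
MPEG-4: 6.524 Mbps × 180 s = 1174.3 Mb = 0.147 GB.
Ratio: 18.317 / 0.147 = 124.786.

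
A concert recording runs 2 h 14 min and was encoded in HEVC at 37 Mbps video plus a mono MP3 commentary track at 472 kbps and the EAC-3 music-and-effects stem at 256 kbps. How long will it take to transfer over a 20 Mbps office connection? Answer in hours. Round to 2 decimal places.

4.21 hours

2 h 14 min = 134 min = 8040 s
Audio total: 472 + 256 = 728 kbps = 0.728 Mbps.
Total bitrate: 37.728 Mbps.
File: 37.728 Mbps × 8040 s = 303333.1 Mb.
At 20 Mbps: 303333.1 / 20 = 15166.7 s ≈ 4.21 hours.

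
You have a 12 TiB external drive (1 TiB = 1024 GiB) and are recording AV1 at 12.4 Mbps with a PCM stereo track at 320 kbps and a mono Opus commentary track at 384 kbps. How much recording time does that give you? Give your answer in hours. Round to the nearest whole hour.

Audio total: 320 + 384 = 704 kbps = 0.704 Mbps.
Total bitrate: 12.4 + 0.704 = 13.104 Mbps.
Capacity: 12 TiB = 105,553,116 Mb.
Recording time: 105,553,116 / 13.104 = 8,055,030 s ≈ 2,238 hours.

2238 hours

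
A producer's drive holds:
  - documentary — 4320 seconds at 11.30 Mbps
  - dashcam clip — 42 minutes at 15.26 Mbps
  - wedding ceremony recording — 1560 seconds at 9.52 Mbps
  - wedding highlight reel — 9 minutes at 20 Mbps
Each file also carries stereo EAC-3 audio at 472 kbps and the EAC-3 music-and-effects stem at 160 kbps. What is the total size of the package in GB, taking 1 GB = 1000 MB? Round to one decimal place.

14.8 GB

Audio total: 472 + 160 = 632 kbps = 0.632 Mbps.
documentary: 11.932 Mbps × 4320 s = 51546.2 Mb
dashcam clip: 15.892 Mbps × 2520 s = 40047.8 Mb
wedding ceremony recording: 10.152 Mbps × 1560 s = 15837.1 Mb
wedding highlight reel: 20.632 Mbps × 540 s = 11141.3 Mb
Total: 118572.5 Mb = 14821.6 MB.
= 14.82 GB.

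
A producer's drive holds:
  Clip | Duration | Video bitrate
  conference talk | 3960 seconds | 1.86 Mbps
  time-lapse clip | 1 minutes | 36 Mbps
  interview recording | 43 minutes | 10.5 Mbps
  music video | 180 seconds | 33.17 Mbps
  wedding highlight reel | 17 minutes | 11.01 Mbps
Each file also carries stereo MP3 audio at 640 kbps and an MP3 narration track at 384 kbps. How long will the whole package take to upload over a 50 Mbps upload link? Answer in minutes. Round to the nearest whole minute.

21 minutes

Audio total: 640 + 384 = 1024 kbps = 1.024 Mbps.
conference talk: 2.884 Mbps × 3960 s = 11420.6 Mb
time-lapse clip: 37.024 Mbps × 60 s = 2221.4 Mb
interview recording: 11.524 Mbps × 2580 s = 29731.9 Mb
music video: 34.194 Mbps × 180 s = 6154.9 Mb
wedding highlight reel: 12.034 Mbps × 1020 s = 12274.7 Mb
Total: 61803.6 Mb = 7725.4 MB.
At 50 Mbps: 61803.6 / 50 = 1236 s ≈ 20.6 minutes.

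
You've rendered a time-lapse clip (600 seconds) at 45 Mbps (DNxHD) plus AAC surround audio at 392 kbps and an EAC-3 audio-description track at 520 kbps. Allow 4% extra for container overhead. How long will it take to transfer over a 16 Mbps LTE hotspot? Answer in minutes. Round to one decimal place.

Audio total: 392 + 520 = 912 kbps = 0.912 Mbps.
Total bitrate: 45.912 Mbps.
File: 45.912 Mbps × 600 s = 27547.2 Mb.
With 4% container overhead: ×1.04. → 28649.1 Mb.
At 16 Mbps: 28649.1 / 16 = 1790.6 s ≈ 29.8 minutes.

29.8 minutes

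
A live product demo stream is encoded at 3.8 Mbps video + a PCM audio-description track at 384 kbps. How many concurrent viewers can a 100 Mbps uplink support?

23

Audio: 384 kbps = 0.384 Mbps.
Per-viewer media rate: 4.184 Mbps.
100 Mbps = 100.0 Mbps; 100.0 / 4.184 = 23.90 → 23 viewers.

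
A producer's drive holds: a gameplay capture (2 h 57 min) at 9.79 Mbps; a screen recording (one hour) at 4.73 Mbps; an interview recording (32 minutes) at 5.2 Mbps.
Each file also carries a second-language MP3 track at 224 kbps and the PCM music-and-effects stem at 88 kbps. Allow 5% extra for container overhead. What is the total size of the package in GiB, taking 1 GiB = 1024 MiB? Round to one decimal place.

16.6 GiB

Audio total: 224 + 88 = 312 kbps = 0.312 Mbps.
gameplay capture: 10.102 Mbps × 10620 s × 1.05 = 112647.4 Mb
screen recording: 5.042 Mbps × 3600 s × 1.05 = 19058.8 Mb
interview recording: 5.512 Mbps × 1920 s × 1.05 = 11112.2 Mb
Total: 142818.4 Mb = 17852.3 MB.
= 16.63 GiB.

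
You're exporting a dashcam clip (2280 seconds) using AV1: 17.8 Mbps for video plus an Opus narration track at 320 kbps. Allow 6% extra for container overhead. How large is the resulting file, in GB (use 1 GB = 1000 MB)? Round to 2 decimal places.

5.47 GB

Audio: 320 kbps = 0.320 Mbps.
Total bitrate: 17.8 + 0.320 = 18.120 Mbps.
Stream data: 18.120 Mbps × 2280 s = 41313.6 Mb.
With 6% container overhead: ×1.06.
43,792 Mb ÷ 8 = 5,474 MB → 5.474 GB.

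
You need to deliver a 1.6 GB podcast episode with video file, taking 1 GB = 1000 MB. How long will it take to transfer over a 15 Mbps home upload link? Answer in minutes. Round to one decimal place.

14.2 minutes

File: 1.6 GB = 12800.0 Mb.
At 15 Mbps: 12800.0 / 15 = 853.3 s ≈ 14.2 minutes.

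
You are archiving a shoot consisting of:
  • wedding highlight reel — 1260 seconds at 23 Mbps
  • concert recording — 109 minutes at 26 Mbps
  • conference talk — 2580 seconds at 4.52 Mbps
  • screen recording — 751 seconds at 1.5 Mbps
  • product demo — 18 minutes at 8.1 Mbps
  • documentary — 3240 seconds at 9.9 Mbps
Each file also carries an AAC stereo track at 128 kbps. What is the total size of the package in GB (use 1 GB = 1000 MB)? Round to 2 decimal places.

31.83 GB

Audio: 128 kbps = 0.128 Mbps.
wedding highlight reel: 23.128 Mbps × 1260 s = 29141.3 Mb
concert recording: 26.128 Mbps × 6540 s = 170877.1 Mb
conference talk: 4.648 Mbps × 2580 s = 11991.8 Mb
screen recording: 1.628 Mbps × 751 s = 1222.6 Mb
product demo: 8.228 Mbps × 1080 s = 8886.2 Mb
documentary: 10.028 Mbps × 3240 s = 32490.7 Mb
Total: 254609.8 Mb = 31826.2 MB.
= 31.83 GB.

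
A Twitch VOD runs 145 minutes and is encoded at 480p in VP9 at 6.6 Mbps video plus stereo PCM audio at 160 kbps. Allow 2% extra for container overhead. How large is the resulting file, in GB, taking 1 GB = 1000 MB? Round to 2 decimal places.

145 min = 8700 s
Audio: 160 kbps = 0.160 Mbps.
Total bitrate: 6.6 + 0.160 = 6.760 Mbps.
Stream data: 6.760 Mbps × 8700 s = 58812.0 Mb.
With 2% container overhead: ×1.02.
59,988 Mb ÷ 8 = 7,499 MB → 7.499 GB.

7.50 GB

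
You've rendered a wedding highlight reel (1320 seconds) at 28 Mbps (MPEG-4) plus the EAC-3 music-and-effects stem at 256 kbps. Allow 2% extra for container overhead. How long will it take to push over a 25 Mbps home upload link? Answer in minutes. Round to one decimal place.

Audio: 256 kbps = 0.256 Mbps.
Total bitrate: 28.256 Mbps.
File: 28.256 Mbps × 1320 s = 37297.9 Mb.
With 2% container overhead: ×1.02. → 38043.9 Mb.
At 25 Mbps: 38043.9 / 25 = 1521.8 s ≈ 25.4 minutes.

25.4 minutes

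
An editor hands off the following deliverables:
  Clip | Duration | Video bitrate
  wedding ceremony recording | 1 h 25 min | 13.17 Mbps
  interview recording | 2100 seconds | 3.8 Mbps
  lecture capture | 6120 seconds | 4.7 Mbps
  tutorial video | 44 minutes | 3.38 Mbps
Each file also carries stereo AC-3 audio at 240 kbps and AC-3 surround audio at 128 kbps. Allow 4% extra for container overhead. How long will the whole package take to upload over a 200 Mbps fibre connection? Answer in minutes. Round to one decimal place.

Audio total: 240 + 128 = 368 kbps = 0.368 Mbps.
wedding ceremony recording: 13.538 Mbps × 5100 s × 1.04 = 71805.6 Mb
interview recording: 4.168 Mbps × 2100 s × 1.04 = 9102.9 Mb
lecture capture: 5.068 Mbps × 6120 s × 1.04 = 32256.8 Mb
tutorial video: 3.748 Mbps × 2640 s × 1.04 = 10290.5 Mb
Total: 123455.8 Mb = 15432.0 MB.
At 200 Mbps: 123455.8 / 200 = 617 s ≈ 10.3 minutes.

10.3 minutes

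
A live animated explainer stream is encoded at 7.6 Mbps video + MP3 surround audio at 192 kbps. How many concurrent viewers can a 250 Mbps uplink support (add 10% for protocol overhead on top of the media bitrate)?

Audio: 192 kbps = 0.192 Mbps.
Per-viewer media rate: 7.792 Mbps.
On the wire with 10% overhead: 8.571 Mbps.
250 Mbps = 250.0 Mbps; 250.0 / 8.571 = 29.17 → 29 viewers.

29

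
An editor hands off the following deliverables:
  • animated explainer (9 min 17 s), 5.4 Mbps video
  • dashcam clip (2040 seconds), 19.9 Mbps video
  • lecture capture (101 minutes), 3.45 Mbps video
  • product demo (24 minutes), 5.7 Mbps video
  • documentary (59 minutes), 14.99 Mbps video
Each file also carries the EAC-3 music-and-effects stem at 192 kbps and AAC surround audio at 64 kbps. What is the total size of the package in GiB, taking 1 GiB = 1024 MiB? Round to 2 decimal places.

15.05 GiB

Audio total: 192 + 64 = 256 kbps = 0.256 Mbps.
animated explainer: 5.656 Mbps × 557 s = 3150.4 Mb
dashcam clip: 20.156 Mbps × 2040 s = 41118.2 Mb
lecture capture: 3.706 Mbps × 6060 s = 22458.4 Mb
product demo: 5.956 Mbps × 1440 s = 8576.6 Mb
documentary: 15.246 Mbps × 3540 s = 53970.8 Mb
Total: 129274.5 Mb = 16159.3 MB.
= 15.05 GiB.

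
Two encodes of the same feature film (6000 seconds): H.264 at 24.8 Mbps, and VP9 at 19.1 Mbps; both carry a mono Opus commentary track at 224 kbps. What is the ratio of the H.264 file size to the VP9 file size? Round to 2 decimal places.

1.29

Audio: 224 kbps = 0.224 Mbps.
H.264: 25.024 Mbps × 6000 s = 150144.0 Mb = 18.768 GB.
VP9: 19.324 Mbps × 6000 s = 115944.0 Mb = 14.493 GB.
Ratio: 18.768 / 14.493 = 1.295.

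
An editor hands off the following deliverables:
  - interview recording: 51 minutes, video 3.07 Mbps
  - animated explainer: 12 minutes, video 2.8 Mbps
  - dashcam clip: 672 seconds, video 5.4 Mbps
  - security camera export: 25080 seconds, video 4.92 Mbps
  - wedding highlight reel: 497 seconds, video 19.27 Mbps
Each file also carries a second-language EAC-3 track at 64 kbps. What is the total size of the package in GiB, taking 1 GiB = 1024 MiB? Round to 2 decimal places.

Audio: 64 kbps = 0.064 Mbps.
interview recording: 3.134 Mbps × 3060 s = 9590.0 Mb
animated explainer: 2.864 Mbps × 720 s = 2062.1 Mb
dashcam clip: 5.464 Mbps × 672 s = 3671.8 Mb
security camera export: 4.984 Mbps × 25080 s = 124998.7 Mb
wedding highlight reel: 19.334 Mbps × 497 s = 9609.0 Mb
Total: 149931.6 Mb = 18741.5 MB.
= 17.45 GiB.

17.45 GiB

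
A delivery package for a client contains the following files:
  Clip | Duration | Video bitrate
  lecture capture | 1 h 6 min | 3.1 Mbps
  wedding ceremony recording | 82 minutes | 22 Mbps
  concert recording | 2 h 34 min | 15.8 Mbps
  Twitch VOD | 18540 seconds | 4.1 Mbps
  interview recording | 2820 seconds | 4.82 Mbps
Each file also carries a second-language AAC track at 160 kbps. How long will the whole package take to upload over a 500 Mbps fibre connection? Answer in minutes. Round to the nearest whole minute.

Audio: 160 kbps = 0.160 Mbps.
lecture capture: 3.260 Mbps × 3960 s = 12909.6 Mb
wedding ceremony recording: 22.160 Mbps × 4920 s = 109027.2 Mb
concert recording: 15.960 Mbps × 9240 s = 147470.4 Mb
Twitch VOD: 4.260 Mbps × 18540 s = 78980.4 Mb
interview recording: 4.980 Mbps × 2820 s = 14043.6 Mb
Total: 362431.2 Mb = 45303.9 MB.
At 500 Mbps: 362431.2 / 500 = 725 s ≈ 12.1 minutes.

12 minutes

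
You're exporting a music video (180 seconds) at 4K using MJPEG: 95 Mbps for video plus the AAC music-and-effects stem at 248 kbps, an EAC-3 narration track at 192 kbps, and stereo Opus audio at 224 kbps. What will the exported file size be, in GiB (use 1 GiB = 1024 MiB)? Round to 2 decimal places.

2.00 GiB

Audio total: 248 + 192 + 224 = 664 kbps = 0.664 Mbps.
Total bitrate: 95 + 0.664 = 95.664 Mbps.
Stream data: 95.664 Mbps × 180 s = 17219.5 Mb.
17,220 Mb = 2,152,440,000 bytes ÷ 1,073,741,824 = 2.005 GiB.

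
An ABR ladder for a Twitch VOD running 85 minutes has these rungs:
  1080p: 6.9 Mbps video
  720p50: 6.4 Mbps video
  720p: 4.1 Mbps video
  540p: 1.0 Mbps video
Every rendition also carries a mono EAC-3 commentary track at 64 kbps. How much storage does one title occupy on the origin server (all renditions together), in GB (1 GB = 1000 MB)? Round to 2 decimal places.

11.89 GB

85 min = 5100 s
Audio: 64 kbps = 0.064 Mbps.
Sum of rendition bitrates: (6.9+0.064) + (6.4+0.064) + (4.1+0.064) + (1.0+0.064) = 18.656 Mbps.
× 5100 s = 95,146 Mb = 11,893 MB = 11.89 GB.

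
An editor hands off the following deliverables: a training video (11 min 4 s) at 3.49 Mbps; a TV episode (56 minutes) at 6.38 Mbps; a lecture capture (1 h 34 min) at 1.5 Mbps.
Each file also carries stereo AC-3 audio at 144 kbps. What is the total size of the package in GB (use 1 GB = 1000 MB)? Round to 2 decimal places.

Audio: 144 kbps = 0.144 Mbps.
training video: 3.634 Mbps × 664 s = 2413.0 Mb
TV episode: 6.524 Mbps × 3360 s = 21920.6 Mb
lecture capture: 1.644 Mbps × 5640 s = 9272.2 Mb
Total: 33605.8 Mb = 4200.7 MB.
= 4.201 GB.

4.20 GB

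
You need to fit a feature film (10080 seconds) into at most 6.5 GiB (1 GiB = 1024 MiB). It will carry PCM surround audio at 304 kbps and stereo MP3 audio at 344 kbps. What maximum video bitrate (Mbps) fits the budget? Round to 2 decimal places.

4.89 Mbps

Budget: 6.5 GiB = 55834.6 Mb.
Total bitrate budget: 55834.6 Mb / 10080 s = 5.539 Mbps.
Audio total: 304 + 344 = 648 kbps = 0.648 Mbps.
Video: 5.539 − 0.648 = 4.891 Mbps.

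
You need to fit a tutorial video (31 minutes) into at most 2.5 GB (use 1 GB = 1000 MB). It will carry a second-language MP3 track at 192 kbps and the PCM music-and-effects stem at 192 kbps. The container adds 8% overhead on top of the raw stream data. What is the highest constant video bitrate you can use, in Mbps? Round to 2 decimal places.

Budget: 2.5 GB = 20000.0 Mb.
Stream payload after overhead: 20000.0 / 1.08 = 18518.5 Mb.
31 min = 1860 s
Total bitrate budget: 18518.5 Mb / 1860 s = 9.956 Mbps.
Audio total: 192 + 192 = 384 kbps = 0.384 Mbps.
Video: 9.956 − 0.384 = 9.572 Mbps.

9.57 Mbps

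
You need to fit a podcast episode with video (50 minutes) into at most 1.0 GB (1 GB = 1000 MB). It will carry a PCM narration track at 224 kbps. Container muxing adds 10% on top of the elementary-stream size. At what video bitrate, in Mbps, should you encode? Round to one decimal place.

2.2 Mbps

Budget: 1.0 GB = 8000.0 Mb.
Stream payload after overhead: 8000.0 / 1.10 = 7272.7 Mb.
50 min = 3000 s
Total bitrate budget: 7272.7 Mb / 3000 s = 2.424 Mbps.
Audio: 224 kbps = 0.224 Mbps.
Video: 2.424 − 0.224 = 2.200 Mbps.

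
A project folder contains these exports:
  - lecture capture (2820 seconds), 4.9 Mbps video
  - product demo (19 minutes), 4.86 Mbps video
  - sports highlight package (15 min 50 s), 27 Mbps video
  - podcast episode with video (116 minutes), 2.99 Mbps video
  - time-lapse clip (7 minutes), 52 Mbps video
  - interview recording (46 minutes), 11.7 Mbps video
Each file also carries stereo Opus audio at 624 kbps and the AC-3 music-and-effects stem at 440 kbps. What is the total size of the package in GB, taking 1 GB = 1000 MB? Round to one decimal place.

17.0 GB

Audio total: 624 + 440 = 1064 kbps = 1.064 Mbps.
lecture capture: 5.964 Mbps × 2820 s = 16818.5 Mb
product demo: 5.924 Mbps × 1140 s = 6753.4 Mb
sports highlight package: 28.064 Mbps × 950 s = 26660.8 Mb
podcast episode with video: 4.054 Mbps × 6960 s = 28215.8 Mb
time-lapse clip: 53.064 Mbps × 420 s = 22286.9 Mb
interview recording: 12.764 Mbps × 2760 s = 35228.6 Mb
Total: 135964.0 Mb = 16995.5 MB.
= 17.00 GB.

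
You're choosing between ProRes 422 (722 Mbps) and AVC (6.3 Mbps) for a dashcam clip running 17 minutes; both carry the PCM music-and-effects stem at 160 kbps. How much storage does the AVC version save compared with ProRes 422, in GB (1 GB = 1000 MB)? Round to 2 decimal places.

17 min = 1020 s
Audio: 160 kbps = 0.160 Mbps.
ProRes 422: 722.160 Mbps × 1020 s = 736603.2 Mb = 92.075 GB.
AVC: 6.460 Mbps × 1020 s = 6589.2 Mb = 0.824 GB.
Saving: 92.075 − 0.824 = 91.252 GB.

91.25 GB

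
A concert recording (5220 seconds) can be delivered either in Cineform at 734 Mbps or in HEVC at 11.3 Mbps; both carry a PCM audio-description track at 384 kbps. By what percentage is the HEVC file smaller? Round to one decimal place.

Audio: 384 kbps = 0.384 Mbps.
Cineform: 734.384 Mbps × 5220 s = 3833484.5 Mb = 479.186 GB.
HEVC: 11.684 Mbps × 5220 s = 60990.5 Mb = 7.624 GB.
Reduction: (1 − 7.624/479.186) × 100 = 98.41%.

98.4%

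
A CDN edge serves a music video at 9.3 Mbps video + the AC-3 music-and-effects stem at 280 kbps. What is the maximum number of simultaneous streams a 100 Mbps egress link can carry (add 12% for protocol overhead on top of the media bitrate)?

9

Audio: 280 kbps = 0.280 Mbps.
Per-viewer media rate: 9.580 Mbps.
On the wire with 12% overhead: 10.730 Mbps.
100 Mbps = 100.0 Mbps; 100.0 / 10.730 = 9.32 → 9 viewers.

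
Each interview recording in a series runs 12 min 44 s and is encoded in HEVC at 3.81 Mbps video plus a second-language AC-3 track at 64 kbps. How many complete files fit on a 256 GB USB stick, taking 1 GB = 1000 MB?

691

12 min 44 s = 764 s
Audio: 64 kbps = 0.064 Mbps.
Total bitrate: 3.874 Mbps.
Per item: 3.874 Mbps × 764 s = 2,960 Mb = 370.0 MB.
Capacity: 256 GB = 2,048,000 Mb; 691.95 items → 691 complete.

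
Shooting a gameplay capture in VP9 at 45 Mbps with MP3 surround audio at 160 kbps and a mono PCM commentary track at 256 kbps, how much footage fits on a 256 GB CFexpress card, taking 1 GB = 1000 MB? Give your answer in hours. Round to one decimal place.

12.5 hours

Audio total: 160 + 256 = 416 kbps = 0.416 Mbps.
Total bitrate: 45 + 0.416 = 45.416 Mbps.
Capacity: 256 GB = 2,048,000 Mb.
Recording time: 2,048,000 / 45.416 = 45,094 s ≈ 12.5 hours.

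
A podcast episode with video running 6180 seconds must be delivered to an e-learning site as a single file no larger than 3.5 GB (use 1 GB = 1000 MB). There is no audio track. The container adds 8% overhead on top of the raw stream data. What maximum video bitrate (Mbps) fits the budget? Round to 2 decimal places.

4.20 Mbps

Budget: 3.5 GB = 28000.0 Mb.
Stream payload after overhead: 28000.0 / 1.08 = 25925.9 Mb.
Total bitrate budget: 25925.9 Mb / 6180 s = 4.195 Mbps.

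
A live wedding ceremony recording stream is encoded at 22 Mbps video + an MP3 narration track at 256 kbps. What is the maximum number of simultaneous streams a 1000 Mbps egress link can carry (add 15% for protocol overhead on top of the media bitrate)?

39

Audio: 256 kbps = 0.256 Mbps.
Per-viewer media rate: 22.256 Mbps.
On the wire with 15% overhead: 25.594 Mbps.
1000 Mbps = 1,000 Mbps; 1,000 / 25.594 = 39.07 → 39 viewers.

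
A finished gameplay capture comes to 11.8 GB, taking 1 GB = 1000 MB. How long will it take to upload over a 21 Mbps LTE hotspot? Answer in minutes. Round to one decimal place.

File: 11.8 GB = 94400.0 Mb.
At 21 Mbps: 94400.0 / 21 = 4495.2 s ≈ 74.9 minutes.

74.9 minutes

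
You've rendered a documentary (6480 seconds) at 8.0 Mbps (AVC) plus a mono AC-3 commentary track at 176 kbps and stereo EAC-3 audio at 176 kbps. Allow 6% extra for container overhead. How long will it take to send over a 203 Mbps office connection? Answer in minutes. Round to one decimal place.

Audio total: 176 + 176 = 352 kbps = 0.352 Mbps.
Total bitrate: 8.352 Mbps.
File: 8.352 Mbps × 6480 s = 54121.0 Mb.
With 6% container overhead: ×1.06. → 57368.2 Mb.
At 203 Mbps: 57368.2 / 203 = 282.6 s ≈ 4.71 minutes.

4.7 minutes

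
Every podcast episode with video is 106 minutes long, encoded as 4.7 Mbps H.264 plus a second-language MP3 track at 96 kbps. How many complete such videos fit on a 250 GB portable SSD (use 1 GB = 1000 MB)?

106 min = 6360 s
Audio: 96 kbps = 0.096 Mbps.
Total bitrate: 4.796 Mbps.
Per item: 4.796 Mbps × 6360 s = 30,503 Mb = 3,813 MB.
Capacity: 250 GB = 2,000,000 Mb; 65.57 items → 65 complete.

65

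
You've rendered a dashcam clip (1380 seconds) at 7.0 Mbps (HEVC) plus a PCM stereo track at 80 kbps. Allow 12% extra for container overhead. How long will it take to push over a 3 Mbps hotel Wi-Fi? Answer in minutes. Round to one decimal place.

Audio: 80 kbps = 0.080 Mbps.
Total bitrate: 7.080 Mbps.
File: 7.080 Mbps × 1380 s = 9770.4 Mb.
With 12% container overhead: ×1.12. → 10942.8 Mb.
At 3 Mbps: 10942.8 / 3 = 3647.6 s ≈ 60.8 minutes.

60.8 minutes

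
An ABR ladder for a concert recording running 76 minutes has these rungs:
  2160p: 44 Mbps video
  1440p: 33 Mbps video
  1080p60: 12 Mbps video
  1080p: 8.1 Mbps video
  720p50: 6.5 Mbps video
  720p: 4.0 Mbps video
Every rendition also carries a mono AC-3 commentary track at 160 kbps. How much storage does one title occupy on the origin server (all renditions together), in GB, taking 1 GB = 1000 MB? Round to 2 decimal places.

61.88 GB

76 min = 4560 s
Audio: 160 kbps = 0.160 Mbps.
Sum of rendition bitrates: (44+0.160) + (33+0.160) + (12+0.160) + (8.1+0.160) + (6.5+0.160) + (4.0+0.160) = 108.560 Mbps.
× 4560 s = 495,034 Mb = 61,879 MB = 61.88 GB.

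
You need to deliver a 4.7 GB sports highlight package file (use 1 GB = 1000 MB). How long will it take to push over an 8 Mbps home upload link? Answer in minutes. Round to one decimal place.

File: 4.7 GB = 37600.0 Mb.
At 8 Mbps: 37600.0 / 8 = 4700.0 s ≈ 78.3 minutes.

78.3 minutes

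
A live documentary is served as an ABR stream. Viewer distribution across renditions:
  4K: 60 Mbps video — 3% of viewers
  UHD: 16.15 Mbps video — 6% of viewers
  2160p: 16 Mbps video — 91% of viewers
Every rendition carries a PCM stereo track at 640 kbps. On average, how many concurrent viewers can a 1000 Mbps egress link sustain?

55

Audio: 640 kbps = 0.640 Mbps.
Average per-viewer bitrate: 0.03×60.640 + 0.06×16.790 + 0.91×16.640 = 17.969 Mbps.
1000 Mbps = 1,000 Mbps; 1,000 / 17.969 = 55.65 → 55.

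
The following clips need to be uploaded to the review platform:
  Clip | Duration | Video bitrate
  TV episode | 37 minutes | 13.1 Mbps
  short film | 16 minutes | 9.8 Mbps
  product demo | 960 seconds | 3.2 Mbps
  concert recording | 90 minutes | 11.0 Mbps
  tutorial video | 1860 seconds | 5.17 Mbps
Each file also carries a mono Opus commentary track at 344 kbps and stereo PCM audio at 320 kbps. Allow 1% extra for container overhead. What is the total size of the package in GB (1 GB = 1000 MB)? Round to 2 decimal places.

14.92 GB

Audio total: 344 + 320 = 664 kbps = 0.664 Mbps.
TV episode: 13.764 Mbps × 2220 s × 1.01 = 30861.6 Mb
short film: 10.464 Mbps × 960 s × 1.01 = 10145.9 Mb
product demo: 3.864 Mbps × 960 s × 1.01 = 3746.5 Mb
concert recording: 11.664 Mbps × 5400 s × 1.01 = 63615.5 Mb
tutorial video: 5.834 Mbps × 1860 s × 1.01 = 10959.8 Mb
Total: 119329.3 Mb = 14916.2 MB.
= 14.92 GB.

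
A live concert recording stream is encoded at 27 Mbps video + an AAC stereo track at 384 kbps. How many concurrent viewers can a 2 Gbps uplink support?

73

Audio: 384 kbps = 0.384 Mbps.
Per-viewer media rate: 27.384 Mbps.
2 Gbps = 2,000 Mbps; 2,000 / 27.384 = 73.04 → 73 viewers.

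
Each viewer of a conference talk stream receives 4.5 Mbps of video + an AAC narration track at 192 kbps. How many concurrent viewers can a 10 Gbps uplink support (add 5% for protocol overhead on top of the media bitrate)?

2029

Audio: 192 kbps = 0.192 Mbps.
Per-viewer media rate: 4.692 Mbps.
On the wire with 5% overhead: 4.927 Mbps.
10 Gbps = 10,000 Mbps; 10,000 / 4.927 = 2029.80 → 2029 viewers.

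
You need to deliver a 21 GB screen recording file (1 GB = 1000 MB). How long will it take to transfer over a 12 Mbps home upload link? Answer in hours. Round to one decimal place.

File: 21 GB = 168000.0 Mb.
At 12 Mbps: 168000.0 / 12 = 14000.0 s ≈ 3.89 hours.

3.9 hours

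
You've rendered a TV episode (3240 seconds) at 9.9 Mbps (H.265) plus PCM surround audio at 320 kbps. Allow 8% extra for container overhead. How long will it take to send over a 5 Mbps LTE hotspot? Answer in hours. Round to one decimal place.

Audio: 320 kbps = 0.320 Mbps.
Total bitrate: 10.220 Mbps.
File: 10.220 Mbps × 3240 s = 33112.8 Mb.
With 8% container overhead: ×1.08. → 35761.8 Mb.
At 5 Mbps: 35761.8 / 5 = 7152.4 s ≈ 1.99 hours.

2.0 hours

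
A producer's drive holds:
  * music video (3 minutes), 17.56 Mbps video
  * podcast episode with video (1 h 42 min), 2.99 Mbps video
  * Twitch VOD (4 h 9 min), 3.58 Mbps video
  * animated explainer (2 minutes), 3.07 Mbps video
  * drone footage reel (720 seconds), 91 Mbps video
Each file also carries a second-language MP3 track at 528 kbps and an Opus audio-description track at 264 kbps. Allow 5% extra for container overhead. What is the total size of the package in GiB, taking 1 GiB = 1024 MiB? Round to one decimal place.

Audio total: 528 + 264 = 792 kbps = 0.792 Mbps.
music video: 18.352 Mbps × 180 s × 1.05 = 3468.5 Mb
podcast episode with video: 3.782 Mbps × 6120 s × 1.05 = 24303.1 Mb
Twitch VOD: 4.372 Mbps × 14940 s × 1.05 = 68583.6 Mb
animated explainer: 3.862 Mbps × 120 s × 1.05 = 486.6 Mb
drone footage reel: 91.792 Mbps × 720 s × 1.05 = 69394.8 Mb
Total: 166236.6 Mb = 20779.6 MB.
= 19.35 GiB.

19.4 GiB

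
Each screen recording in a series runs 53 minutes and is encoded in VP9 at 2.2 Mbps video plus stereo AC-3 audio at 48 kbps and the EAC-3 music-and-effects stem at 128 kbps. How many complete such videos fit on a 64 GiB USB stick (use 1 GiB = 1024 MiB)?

53 min = 3180 s
Audio total: 48 + 128 = 176 kbps = 0.176 Mbps.
Total bitrate: 2.376 Mbps.
Per item: 2.376 Mbps × 3180 s = 7,556 Mb = 944.5 MB.
Capacity: 64 GiB = 549,756 Mb; 72.76 items → 72 complete.

72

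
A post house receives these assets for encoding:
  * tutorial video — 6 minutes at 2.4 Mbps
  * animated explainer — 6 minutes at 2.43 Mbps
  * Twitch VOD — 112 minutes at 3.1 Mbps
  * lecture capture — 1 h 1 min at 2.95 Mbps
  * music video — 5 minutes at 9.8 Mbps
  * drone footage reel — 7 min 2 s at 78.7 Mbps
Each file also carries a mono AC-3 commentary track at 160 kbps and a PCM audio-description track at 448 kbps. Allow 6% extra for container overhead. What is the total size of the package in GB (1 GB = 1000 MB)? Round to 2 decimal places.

10.16 GB

Audio total: 160 + 448 = 608 kbps = 0.608 Mbps.
tutorial video: 3.008 Mbps × 360 s × 1.06 = 1147.9 Mb
animated explainer: 3.038 Mbps × 360 s × 1.06 = 1159.3 Mb
Twitch VOD: 3.708 Mbps × 6720 s × 1.06 = 26412.8 Mb
lecture capture: 3.558 Mbps × 3660 s × 1.06 = 13803.6 Mb
music video: 10.408 Mbps × 300 s × 1.06 = 3309.7 Mb
drone footage reel: 79.308 Mbps × 422 s × 1.06 = 35476.1 Mb
Total: 81309.4 Mb = 10163.7 MB.
= 10.16 GB.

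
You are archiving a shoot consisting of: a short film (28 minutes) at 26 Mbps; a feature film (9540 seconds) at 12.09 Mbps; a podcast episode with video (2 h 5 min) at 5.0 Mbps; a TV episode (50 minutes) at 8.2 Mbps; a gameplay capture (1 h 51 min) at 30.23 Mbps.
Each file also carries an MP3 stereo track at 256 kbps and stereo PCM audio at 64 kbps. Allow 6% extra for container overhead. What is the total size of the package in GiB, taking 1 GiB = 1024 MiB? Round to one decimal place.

53.3 GiB

Audio total: 256 + 64 = 320 kbps = 0.320 Mbps.
short film: 26.320 Mbps × 1680 s × 1.06 = 46870.7 Mb
feature film: 12.410 Mbps × 9540 s × 1.06 = 125494.9 Mb
podcast episode with video: 5.320 Mbps × 7500 s × 1.06 = 42294.0 Mb
TV episode: 8.520 Mbps × 3000 s × 1.06 = 27093.6 Mb
gameplay capture: 30.550 Mbps × 6660 s × 1.06 = 215670.8 Mb
Total: 457423.9 Mb = 57178.0 MB.
= 53.25 GiB.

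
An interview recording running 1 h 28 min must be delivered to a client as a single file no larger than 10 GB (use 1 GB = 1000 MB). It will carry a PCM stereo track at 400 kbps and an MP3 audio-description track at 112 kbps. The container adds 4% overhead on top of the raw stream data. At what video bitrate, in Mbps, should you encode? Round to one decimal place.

Budget: 10 GB = 80000.0 Mb.
Stream payload after overhead: 80000.0 / 1.04 = 76923.1 Mb.
1 h 28 min = 88 min = 5280 s
Total bitrate budget: 76923.1 Mb / 5280 s = 14.569 Mbps.
Audio total: 400 + 112 = 512 kbps = 0.512 Mbps.
Video: 14.569 − 0.512 = 14.057 Mbps.

14.1 Mbps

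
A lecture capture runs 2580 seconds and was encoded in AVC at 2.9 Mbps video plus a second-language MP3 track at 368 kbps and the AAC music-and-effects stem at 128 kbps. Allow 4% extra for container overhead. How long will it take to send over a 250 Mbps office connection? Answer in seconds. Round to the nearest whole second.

Audio total: 368 + 128 = 496 kbps = 0.496 Mbps.
Total bitrate: 3.396 Mbps.
File: 3.396 Mbps × 2580 s = 8761.7 Mb.
With 4% container overhead: ×1.04. → 9112.1 Mb.
At 250 Mbps: 9112.1 / 250 = 36.4 s ≈ 36.4 seconds.

36 seconds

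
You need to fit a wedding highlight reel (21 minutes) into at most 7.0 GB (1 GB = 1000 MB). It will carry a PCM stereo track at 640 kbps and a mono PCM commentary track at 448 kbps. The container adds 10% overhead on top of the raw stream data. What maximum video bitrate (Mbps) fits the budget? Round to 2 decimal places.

39.32 Mbps

Budget: 7.0 GB = 56000.0 Mb.
Stream payload after overhead: 56000.0 / 1.10 = 50909.1 Mb.
21 min = 1260 s
Total bitrate budget: 50909.1 Mb / 1260 s = 40.404 Mbps.
Audio total: 640 + 448 = 1088 kbps = 1.088 Mbps.
Video: 40.404 − 1.088 = 39.316 Mbps.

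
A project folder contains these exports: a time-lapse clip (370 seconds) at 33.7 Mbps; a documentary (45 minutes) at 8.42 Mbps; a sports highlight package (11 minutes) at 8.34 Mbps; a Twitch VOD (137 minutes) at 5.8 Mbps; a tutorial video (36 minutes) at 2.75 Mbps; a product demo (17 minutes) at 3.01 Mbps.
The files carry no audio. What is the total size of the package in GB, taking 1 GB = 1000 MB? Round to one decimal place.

12.2 GB

time-lapse clip: 33.700 Mbps × 370 s = 12469.0 Mb
documentary: 8.420 Mbps × 2700 s = 22734.0 Mb
sports highlight package: 8.340 Mbps × 660 s = 5504.4 Mb
Twitch VOD: 5.800 Mbps × 8220 s = 47676.0 Mb
tutorial video: 2.750 Mbps × 2160 s = 5940.0 Mb
product demo: 3.010 Mbps × 1020 s = 3070.2 Mb
Total: 97393.6 Mb = 12174.2 MB.
= 12.17 GB.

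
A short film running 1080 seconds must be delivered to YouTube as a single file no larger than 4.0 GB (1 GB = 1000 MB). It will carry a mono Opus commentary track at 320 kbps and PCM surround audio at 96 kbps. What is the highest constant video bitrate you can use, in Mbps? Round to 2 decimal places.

29.21 Mbps

Budget: 4.0 GB = 32000.0 Mb.
Total bitrate budget: 32000.0 Mb / 1080 s = 29.630 Mbps.
Audio total: 320 + 96 = 416 kbps = 0.416 Mbps.
Video: 29.630 − 0.416 = 29.214 Mbps.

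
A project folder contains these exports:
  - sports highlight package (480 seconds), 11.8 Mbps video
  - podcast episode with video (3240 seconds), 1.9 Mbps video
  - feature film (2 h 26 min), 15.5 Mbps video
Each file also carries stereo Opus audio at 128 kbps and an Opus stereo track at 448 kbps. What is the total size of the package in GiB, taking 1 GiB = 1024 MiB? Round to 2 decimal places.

Audio total: 128 + 448 = 576 kbps = 0.576 Mbps.
sports highlight package: 12.376 Mbps × 480 s = 5940.5 Mb
podcast episode with video: 2.476 Mbps × 3240 s = 8022.2 Mb
feature film: 16.076 Mbps × 8760 s = 140825.8 Mb
Total: 154788.5 Mb = 19348.6 MB.
= 18.02 GiB.

18.02 GiB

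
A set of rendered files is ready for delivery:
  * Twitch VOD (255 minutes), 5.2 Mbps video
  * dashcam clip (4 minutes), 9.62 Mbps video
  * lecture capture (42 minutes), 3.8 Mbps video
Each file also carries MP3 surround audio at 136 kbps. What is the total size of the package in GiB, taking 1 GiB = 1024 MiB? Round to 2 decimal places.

Audio: 136 kbps = 0.136 Mbps.
Twitch VOD: 5.336 Mbps × 15300 s = 81640.8 Mb
dashcam clip: 9.756 Mbps × 240 s = 2341.4 Mb
lecture capture: 3.936 Mbps × 2520 s = 9918.7 Mb
Total: 93901.0 Mb = 11737.6 MB.
= 10.93 GiB.

10.93 GiB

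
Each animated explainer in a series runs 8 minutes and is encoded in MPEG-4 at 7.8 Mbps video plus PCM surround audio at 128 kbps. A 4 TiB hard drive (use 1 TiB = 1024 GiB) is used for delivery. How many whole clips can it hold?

8 min = 480 s
Audio: 128 kbps = 0.128 Mbps.
Total bitrate: 7.928 Mbps.
Per item: 7.928 Mbps × 480 s = 3,805 Mb = 475.7 MB.
Capacity: 4 TiB = 35,184,372 Mb; 9245.81 items → 9245 complete.

9245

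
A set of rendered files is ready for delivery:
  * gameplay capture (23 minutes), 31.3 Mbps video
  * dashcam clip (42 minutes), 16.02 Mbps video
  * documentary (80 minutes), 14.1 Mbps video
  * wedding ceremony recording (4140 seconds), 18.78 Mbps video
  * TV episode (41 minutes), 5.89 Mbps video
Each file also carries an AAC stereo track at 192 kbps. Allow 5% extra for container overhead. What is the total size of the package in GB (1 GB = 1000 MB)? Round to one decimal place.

Audio: 192 kbps = 0.192 Mbps.
gameplay capture: 31.492 Mbps × 1380 s × 1.05 = 45631.9 Mb
dashcam clip: 16.212 Mbps × 2520 s × 1.05 = 42897.0 Mb
documentary: 14.292 Mbps × 4800 s × 1.05 = 72031.7 Mb
wedding ceremony recording: 18.972 Mbps × 4140 s × 1.05 = 82471.3 Mb
TV episode: 6.082 Mbps × 2460 s × 1.05 = 15709.8 Mb
Total: 258741.6 Mb = 32342.7 MB.
= 32.34 GB.

32.3 GB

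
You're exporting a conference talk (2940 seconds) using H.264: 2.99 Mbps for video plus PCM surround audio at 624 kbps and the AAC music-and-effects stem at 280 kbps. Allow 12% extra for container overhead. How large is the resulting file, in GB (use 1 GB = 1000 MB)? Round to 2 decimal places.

Audio total: 624 + 280 = 904 kbps = 0.904 Mbps.
Total bitrate: 2.99 + 0.904 = 3.894 Mbps.
Stream data: 3.894 Mbps × 2940 s = 11448.4 Mb.
With 12% container overhead: ×1.12.
12,822 Mb ÷ 8 = 1,603 MB → 1.603 GB.

1.60 GB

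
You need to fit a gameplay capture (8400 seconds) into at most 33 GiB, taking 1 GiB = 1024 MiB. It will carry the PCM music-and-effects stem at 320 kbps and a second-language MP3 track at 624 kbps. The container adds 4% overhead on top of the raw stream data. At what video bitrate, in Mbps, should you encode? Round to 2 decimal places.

31.50 Mbps

Budget: 33 GiB = 283467.8 Mb.
Stream payload after overhead: 283467.8 / 1.04 = 272565.2 Mb.
Total bitrate budget: 272565.2 Mb / 8400 s = 32.448 Mbps.
Audio total: 320 + 624 = 944 kbps = 0.944 Mbps.
Video: 32.448 − 0.944 = 31.504 Mbps.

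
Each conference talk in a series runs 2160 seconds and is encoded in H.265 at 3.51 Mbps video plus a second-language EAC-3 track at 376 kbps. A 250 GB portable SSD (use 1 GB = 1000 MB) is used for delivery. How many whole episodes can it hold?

Audio: 376 kbps = 0.376 Mbps.
Total bitrate: 3.886 Mbps.
Per item: 3.886 Mbps × 2160 s = 8,394 Mb = 1,049 MB.
Capacity: 250 GB = 2,000,000 Mb; 238.27 items → 238 complete.

238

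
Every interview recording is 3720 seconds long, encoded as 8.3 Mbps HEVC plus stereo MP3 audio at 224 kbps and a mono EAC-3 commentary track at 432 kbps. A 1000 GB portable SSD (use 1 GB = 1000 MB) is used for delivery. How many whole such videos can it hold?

240

Audio total: 224 + 432 = 656 kbps = 0.656 Mbps.
Total bitrate: 8.956 Mbps.
Per item: 8.956 Mbps × 3720 s = 33,316 Mb = 4,165 MB.
Capacity: 1000 GB = 8,000,000 Mb; 240.12 items → 240 complete.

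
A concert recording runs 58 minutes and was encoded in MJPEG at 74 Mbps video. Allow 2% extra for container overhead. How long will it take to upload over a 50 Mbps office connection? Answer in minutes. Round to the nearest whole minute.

88 minutes

58 min = 3480 s
File: 74.000 Mbps × 3480 s = 257520.0 Mb.
With 2% container overhead: ×1.02. → 262670.4 Mb.
At 50 Mbps: 262670.4 / 50 = 5253.4 s ≈ 87.6 minutes.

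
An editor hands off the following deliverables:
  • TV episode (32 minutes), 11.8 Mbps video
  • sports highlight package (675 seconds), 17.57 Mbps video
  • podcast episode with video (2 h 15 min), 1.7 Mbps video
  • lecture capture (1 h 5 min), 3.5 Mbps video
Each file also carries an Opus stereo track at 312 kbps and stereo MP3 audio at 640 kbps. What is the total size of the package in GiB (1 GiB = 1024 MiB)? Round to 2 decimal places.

8.83 GiB

Audio total: 312 + 640 = 952 kbps = 0.952 Mbps.
TV episode: 12.752 Mbps × 1920 s = 24483.8 Mb
sports highlight package: 18.522 Mbps × 675 s = 12502.4 Mb
podcast episode with video: 2.652 Mbps × 8100 s = 21481.2 Mb
lecture capture: 4.452 Mbps × 3900 s = 17362.8 Mb
Total: 75830.2 Mb = 9478.8 MB.
= 8.828 GiB.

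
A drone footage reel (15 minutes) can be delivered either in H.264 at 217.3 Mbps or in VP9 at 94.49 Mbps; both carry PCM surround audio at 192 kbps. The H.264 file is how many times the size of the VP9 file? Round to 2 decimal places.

2.30

15 min = 900 s
Audio: 192 kbps = 0.192 Mbps.
H.264: 217.492 Mbps × 900 s = 195742.8 Mb = 24.468 GB.
VP9: 94.682 Mbps × 900 s = 85213.8 Mb = 10.652 GB.
Ratio: 24.468 / 10.652 = 2.297.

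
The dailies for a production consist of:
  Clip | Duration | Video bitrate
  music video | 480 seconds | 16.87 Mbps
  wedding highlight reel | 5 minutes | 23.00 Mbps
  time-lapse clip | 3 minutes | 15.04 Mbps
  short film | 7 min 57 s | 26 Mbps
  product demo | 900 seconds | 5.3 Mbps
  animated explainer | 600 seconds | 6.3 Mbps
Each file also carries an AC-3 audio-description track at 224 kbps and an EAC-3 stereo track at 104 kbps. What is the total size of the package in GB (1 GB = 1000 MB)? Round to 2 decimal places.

Audio total: 224 + 104 = 328 kbps = 0.328 Mbps.
music video: 17.198 Mbps × 480 s = 8255.0 Mb
wedding highlight reel: 23.328 Mbps × 300 s = 6998.4 Mb
time-lapse clip: 15.368 Mbps × 180 s = 2766.2 Mb
short film: 26.328 Mbps × 477 s = 12558.5 Mb
product demo: 5.628 Mbps × 900 s = 5065.2 Mb
animated explainer: 6.628 Mbps × 600 s = 3976.8 Mb
Total: 39620.1 Mb = 4952.5 MB.
= 4.953 GB.

4.95 GB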